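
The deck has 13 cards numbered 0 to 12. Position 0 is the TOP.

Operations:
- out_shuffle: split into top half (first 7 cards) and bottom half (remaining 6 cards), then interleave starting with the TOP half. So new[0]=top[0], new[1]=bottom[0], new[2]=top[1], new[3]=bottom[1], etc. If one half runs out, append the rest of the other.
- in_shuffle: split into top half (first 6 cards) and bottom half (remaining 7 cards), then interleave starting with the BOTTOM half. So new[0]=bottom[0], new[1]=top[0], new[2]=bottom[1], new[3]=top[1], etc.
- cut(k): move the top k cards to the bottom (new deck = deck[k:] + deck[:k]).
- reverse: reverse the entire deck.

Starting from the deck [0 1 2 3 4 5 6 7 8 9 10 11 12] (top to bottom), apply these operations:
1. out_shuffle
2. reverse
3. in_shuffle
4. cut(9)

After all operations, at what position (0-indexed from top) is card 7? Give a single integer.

After op 1 (out_shuffle): [0 7 1 8 2 9 3 10 4 11 5 12 6]
After op 2 (reverse): [6 12 5 11 4 10 3 9 2 8 1 7 0]
After op 3 (in_shuffle): [3 6 9 12 2 5 8 11 1 4 7 10 0]
After op 4 (cut(9)): [4 7 10 0 3 6 9 12 2 5 8 11 1]
Card 7 is at position 1.

Answer: 1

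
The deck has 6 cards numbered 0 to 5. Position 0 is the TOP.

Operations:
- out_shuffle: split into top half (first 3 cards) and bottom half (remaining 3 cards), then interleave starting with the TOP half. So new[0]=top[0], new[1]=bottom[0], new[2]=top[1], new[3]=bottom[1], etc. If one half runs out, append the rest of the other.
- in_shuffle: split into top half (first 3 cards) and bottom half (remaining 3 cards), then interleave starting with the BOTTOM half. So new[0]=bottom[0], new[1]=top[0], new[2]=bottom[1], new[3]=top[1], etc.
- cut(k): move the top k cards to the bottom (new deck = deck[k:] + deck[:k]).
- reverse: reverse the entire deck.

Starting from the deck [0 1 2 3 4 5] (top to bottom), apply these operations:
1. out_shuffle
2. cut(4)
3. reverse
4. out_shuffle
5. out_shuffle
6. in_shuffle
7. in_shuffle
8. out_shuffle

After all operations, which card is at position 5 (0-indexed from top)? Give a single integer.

Answer: 1

Derivation:
After op 1 (out_shuffle): [0 3 1 4 2 5]
After op 2 (cut(4)): [2 5 0 3 1 4]
After op 3 (reverse): [4 1 3 0 5 2]
After op 4 (out_shuffle): [4 0 1 5 3 2]
After op 5 (out_shuffle): [4 5 0 3 1 2]
After op 6 (in_shuffle): [3 4 1 5 2 0]
After op 7 (in_shuffle): [5 3 2 4 0 1]
After op 8 (out_shuffle): [5 4 3 0 2 1]
Position 5: card 1.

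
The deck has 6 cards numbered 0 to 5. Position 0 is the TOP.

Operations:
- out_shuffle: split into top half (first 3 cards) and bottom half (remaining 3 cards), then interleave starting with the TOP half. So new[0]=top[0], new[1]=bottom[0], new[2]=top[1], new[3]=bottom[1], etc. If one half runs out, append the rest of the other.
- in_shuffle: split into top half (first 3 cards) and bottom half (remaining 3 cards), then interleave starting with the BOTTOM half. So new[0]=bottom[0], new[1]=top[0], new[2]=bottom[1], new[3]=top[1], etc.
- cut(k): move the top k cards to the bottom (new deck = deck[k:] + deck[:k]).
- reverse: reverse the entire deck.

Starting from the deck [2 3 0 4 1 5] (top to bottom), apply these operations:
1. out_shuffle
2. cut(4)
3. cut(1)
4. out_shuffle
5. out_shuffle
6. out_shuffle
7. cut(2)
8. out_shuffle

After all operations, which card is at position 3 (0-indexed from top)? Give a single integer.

After op 1 (out_shuffle): [2 4 3 1 0 5]
After op 2 (cut(4)): [0 5 2 4 3 1]
After op 3 (cut(1)): [5 2 4 3 1 0]
After op 4 (out_shuffle): [5 3 2 1 4 0]
After op 5 (out_shuffle): [5 1 3 4 2 0]
After op 6 (out_shuffle): [5 4 1 2 3 0]
After op 7 (cut(2)): [1 2 3 0 5 4]
After op 8 (out_shuffle): [1 0 2 5 3 4]
Position 3: card 5.

Answer: 5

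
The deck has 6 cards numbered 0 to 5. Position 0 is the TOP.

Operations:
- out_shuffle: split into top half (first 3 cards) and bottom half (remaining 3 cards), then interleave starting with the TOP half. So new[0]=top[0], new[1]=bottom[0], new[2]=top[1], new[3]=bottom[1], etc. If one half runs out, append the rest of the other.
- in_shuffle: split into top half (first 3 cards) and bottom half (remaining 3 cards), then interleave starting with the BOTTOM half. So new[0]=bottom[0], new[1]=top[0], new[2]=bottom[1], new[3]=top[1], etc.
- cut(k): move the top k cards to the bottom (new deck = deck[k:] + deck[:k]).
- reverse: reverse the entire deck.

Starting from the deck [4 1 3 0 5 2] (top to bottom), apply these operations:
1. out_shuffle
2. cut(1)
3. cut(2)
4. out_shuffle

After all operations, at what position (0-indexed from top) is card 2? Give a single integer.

Answer: 4

Derivation:
After op 1 (out_shuffle): [4 0 1 5 3 2]
After op 2 (cut(1)): [0 1 5 3 2 4]
After op 3 (cut(2)): [5 3 2 4 0 1]
After op 4 (out_shuffle): [5 4 3 0 2 1]
Card 2 is at position 4.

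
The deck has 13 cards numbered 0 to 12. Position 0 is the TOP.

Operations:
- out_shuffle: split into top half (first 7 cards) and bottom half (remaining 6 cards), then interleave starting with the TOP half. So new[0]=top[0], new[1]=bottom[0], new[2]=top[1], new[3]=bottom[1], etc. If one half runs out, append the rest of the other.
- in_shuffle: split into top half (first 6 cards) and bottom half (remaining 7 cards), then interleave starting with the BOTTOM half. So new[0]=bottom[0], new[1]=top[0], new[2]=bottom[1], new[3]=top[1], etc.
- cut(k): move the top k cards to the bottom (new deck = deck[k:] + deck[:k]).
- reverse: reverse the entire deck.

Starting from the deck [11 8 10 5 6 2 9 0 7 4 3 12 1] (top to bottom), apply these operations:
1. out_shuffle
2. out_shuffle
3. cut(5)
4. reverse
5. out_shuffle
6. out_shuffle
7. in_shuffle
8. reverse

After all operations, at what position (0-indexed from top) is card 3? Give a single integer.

After op 1 (out_shuffle): [11 0 8 7 10 4 5 3 6 12 2 1 9]
After op 2 (out_shuffle): [11 3 0 6 8 12 7 2 10 1 4 9 5]
After op 3 (cut(5)): [12 7 2 10 1 4 9 5 11 3 0 6 8]
After op 4 (reverse): [8 6 0 3 11 5 9 4 1 10 2 7 12]
After op 5 (out_shuffle): [8 4 6 1 0 10 3 2 11 7 5 12 9]
After op 6 (out_shuffle): [8 2 4 11 6 7 1 5 0 12 10 9 3]
After op 7 (in_shuffle): [1 8 5 2 0 4 12 11 10 6 9 7 3]
After op 8 (reverse): [3 7 9 6 10 11 12 4 0 2 5 8 1]
Card 3 is at position 0.

Answer: 0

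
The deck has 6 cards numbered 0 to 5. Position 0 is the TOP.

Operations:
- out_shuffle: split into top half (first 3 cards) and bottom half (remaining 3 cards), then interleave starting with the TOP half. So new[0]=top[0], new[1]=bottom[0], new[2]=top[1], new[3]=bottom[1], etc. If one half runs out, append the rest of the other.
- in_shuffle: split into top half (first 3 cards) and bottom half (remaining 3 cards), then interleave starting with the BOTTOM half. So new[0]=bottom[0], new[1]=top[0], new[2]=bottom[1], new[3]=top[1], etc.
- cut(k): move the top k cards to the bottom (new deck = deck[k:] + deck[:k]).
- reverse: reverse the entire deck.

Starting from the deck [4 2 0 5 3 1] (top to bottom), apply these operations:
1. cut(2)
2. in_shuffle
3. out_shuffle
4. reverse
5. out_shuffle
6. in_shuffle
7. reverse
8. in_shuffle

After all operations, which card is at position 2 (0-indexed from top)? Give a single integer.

After op 1 (cut(2)): [0 5 3 1 4 2]
After op 2 (in_shuffle): [1 0 4 5 2 3]
After op 3 (out_shuffle): [1 5 0 2 4 3]
After op 4 (reverse): [3 4 2 0 5 1]
After op 5 (out_shuffle): [3 0 4 5 2 1]
After op 6 (in_shuffle): [5 3 2 0 1 4]
After op 7 (reverse): [4 1 0 2 3 5]
After op 8 (in_shuffle): [2 4 3 1 5 0]
Position 2: card 3.

Answer: 3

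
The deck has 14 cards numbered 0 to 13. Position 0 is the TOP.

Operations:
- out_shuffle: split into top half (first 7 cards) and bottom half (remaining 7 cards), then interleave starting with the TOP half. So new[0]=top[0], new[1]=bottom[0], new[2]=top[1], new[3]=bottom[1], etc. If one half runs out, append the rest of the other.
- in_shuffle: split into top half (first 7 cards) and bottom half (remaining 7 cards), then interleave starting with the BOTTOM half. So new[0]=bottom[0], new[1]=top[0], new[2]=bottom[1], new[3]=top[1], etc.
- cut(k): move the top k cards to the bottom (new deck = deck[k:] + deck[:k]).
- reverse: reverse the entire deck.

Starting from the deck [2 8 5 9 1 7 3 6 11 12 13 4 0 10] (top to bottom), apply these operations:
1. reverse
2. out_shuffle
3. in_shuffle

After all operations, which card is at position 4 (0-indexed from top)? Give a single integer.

Answer: 5

Derivation:
After op 1 (reverse): [10 0 4 13 12 11 6 3 7 1 9 5 8 2]
After op 2 (out_shuffle): [10 3 0 7 4 1 13 9 12 5 11 8 6 2]
After op 3 (in_shuffle): [9 10 12 3 5 0 11 7 8 4 6 1 2 13]
Position 4: card 5.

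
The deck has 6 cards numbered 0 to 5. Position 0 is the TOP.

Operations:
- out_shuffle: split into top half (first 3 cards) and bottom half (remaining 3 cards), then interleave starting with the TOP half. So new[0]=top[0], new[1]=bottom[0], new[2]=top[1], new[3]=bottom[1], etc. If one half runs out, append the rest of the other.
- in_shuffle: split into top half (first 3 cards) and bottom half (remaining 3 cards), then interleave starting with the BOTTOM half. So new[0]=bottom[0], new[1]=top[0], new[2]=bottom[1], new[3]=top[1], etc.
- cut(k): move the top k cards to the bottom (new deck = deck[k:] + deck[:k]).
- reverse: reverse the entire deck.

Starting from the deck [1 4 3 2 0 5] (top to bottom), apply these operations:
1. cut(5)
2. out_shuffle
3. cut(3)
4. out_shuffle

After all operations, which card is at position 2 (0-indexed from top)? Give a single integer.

After op 1 (cut(5)): [5 1 4 3 2 0]
After op 2 (out_shuffle): [5 3 1 2 4 0]
After op 3 (cut(3)): [2 4 0 5 3 1]
After op 4 (out_shuffle): [2 5 4 3 0 1]
Position 2: card 4.

Answer: 4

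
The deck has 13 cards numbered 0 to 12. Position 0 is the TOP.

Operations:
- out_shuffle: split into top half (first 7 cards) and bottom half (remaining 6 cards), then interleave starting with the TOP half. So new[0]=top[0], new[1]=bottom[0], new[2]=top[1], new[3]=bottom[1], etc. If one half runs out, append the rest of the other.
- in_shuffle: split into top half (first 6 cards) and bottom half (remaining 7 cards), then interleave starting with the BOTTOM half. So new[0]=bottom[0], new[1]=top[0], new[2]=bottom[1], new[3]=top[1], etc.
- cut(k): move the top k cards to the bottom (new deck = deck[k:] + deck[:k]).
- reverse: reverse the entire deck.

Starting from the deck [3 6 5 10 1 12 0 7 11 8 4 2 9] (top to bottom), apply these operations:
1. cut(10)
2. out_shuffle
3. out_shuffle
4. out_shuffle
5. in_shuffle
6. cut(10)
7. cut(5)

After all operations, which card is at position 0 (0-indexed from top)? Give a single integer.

After op 1 (cut(10)): [4 2 9 3 6 5 10 1 12 0 7 11 8]
After op 2 (out_shuffle): [4 1 2 12 9 0 3 7 6 11 5 8 10]
After op 3 (out_shuffle): [4 7 1 6 2 11 12 5 9 8 0 10 3]
After op 4 (out_shuffle): [4 5 7 9 1 8 6 0 2 10 11 3 12]
After op 5 (in_shuffle): [6 4 0 5 2 7 10 9 11 1 3 8 12]
After op 6 (cut(10)): [3 8 12 6 4 0 5 2 7 10 9 11 1]
After op 7 (cut(5)): [0 5 2 7 10 9 11 1 3 8 12 6 4]
Position 0: card 0.

Answer: 0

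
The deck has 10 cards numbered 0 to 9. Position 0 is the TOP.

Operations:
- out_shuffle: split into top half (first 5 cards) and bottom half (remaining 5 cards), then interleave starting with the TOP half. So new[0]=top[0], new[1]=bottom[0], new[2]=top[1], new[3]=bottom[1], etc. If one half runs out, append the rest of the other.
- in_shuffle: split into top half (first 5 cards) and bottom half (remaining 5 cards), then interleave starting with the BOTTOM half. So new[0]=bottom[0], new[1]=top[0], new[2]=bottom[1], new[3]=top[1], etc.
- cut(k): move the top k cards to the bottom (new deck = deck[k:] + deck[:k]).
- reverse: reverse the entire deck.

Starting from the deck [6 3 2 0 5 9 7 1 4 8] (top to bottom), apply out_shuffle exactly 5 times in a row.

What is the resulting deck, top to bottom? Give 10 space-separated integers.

Answer: 6 2 5 7 4 3 0 9 1 8

Derivation:
After op 1 (out_shuffle): [6 9 3 7 2 1 0 4 5 8]
After op 2 (out_shuffle): [6 1 9 0 3 4 7 5 2 8]
After op 3 (out_shuffle): [6 4 1 7 9 5 0 2 3 8]
After op 4 (out_shuffle): [6 5 4 0 1 2 7 3 9 8]
After op 5 (out_shuffle): [6 2 5 7 4 3 0 9 1 8]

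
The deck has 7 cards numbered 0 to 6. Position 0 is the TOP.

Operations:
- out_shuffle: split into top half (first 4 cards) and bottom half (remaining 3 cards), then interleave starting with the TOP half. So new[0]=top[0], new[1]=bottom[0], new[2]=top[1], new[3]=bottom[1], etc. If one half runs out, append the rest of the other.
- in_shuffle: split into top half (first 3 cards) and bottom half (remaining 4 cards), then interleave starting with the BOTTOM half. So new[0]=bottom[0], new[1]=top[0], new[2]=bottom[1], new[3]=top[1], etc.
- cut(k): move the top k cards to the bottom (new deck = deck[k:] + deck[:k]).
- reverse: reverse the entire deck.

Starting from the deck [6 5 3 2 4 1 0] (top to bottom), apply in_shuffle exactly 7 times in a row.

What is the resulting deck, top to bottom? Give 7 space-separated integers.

After op 1 (in_shuffle): [2 6 4 5 1 3 0]
After op 2 (in_shuffle): [5 2 1 6 3 4 0]
After op 3 (in_shuffle): [6 5 3 2 4 1 0]
After op 4 (in_shuffle): [2 6 4 5 1 3 0]
After op 5 (in_shuffle): [5 2 1 6 3 4 0]
After op 6 (in_shuffle): [6 5 3 2 4 1 0]
After op 7 (in_shuffle): [2 6 4 5 1 3 0]

Answer: 2 6 4 5 1 3 0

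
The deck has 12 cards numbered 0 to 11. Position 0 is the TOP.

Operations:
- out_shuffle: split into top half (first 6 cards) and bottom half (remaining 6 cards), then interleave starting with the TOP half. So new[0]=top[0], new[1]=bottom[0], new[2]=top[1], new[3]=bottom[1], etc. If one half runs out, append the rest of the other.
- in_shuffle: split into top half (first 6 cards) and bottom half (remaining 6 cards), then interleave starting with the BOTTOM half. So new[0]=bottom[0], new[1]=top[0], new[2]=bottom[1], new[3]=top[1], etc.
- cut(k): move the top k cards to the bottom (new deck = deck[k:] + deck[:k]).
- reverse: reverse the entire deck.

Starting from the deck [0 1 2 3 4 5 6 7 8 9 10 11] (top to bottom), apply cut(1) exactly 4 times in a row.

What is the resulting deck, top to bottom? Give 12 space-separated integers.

After op 1 (cut(1)): [1 2 3 4 5 6 7 8 9 10 11 0]
After op 2 (cut(1)): [2 3 4 5 6 7 8 9 10 11 0 1]
After op 3 (cut(1)): [3 4 5 6 7 8 9 10 11 0 1 2]
After op 4 (cut(1)): [4 5 6 7 8 9 10 11 0 1 2 3]

Answer: 4 5 6 7 8 9 10 11 0 1 2 3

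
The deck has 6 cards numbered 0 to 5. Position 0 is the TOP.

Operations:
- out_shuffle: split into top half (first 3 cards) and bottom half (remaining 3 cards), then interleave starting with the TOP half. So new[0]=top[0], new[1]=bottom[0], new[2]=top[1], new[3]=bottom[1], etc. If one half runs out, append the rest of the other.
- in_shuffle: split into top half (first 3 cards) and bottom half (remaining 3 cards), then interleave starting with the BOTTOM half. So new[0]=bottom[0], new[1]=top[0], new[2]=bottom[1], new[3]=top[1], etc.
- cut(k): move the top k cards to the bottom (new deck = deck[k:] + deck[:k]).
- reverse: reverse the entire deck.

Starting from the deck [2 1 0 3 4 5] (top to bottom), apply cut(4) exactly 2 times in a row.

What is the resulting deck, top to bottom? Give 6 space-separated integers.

After op 1 (cut(4)): [4 5 2 1 0 3]
After op 2 (cut(4)): [0 3 4 5 2 1]

Answer: 0 3 4 5 2 1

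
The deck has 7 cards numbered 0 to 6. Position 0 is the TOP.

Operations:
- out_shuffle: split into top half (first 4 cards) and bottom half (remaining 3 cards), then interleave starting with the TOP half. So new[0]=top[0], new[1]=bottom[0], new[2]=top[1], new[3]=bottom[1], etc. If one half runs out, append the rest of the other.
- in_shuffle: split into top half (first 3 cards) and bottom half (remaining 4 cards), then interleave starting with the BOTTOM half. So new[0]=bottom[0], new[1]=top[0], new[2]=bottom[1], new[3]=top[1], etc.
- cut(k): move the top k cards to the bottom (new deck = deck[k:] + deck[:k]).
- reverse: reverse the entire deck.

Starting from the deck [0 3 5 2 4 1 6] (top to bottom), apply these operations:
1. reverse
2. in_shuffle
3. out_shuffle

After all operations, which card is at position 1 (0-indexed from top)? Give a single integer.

After op 1 (reverse): [6 1 4 2 5 3 0]
After op 2 (in_shuffle): [2 6 5 1 3 4 0]
After op 3 (out_shuffle): [2 3 6 4 5 0 1]
Position 1: card 3.

Answer: 3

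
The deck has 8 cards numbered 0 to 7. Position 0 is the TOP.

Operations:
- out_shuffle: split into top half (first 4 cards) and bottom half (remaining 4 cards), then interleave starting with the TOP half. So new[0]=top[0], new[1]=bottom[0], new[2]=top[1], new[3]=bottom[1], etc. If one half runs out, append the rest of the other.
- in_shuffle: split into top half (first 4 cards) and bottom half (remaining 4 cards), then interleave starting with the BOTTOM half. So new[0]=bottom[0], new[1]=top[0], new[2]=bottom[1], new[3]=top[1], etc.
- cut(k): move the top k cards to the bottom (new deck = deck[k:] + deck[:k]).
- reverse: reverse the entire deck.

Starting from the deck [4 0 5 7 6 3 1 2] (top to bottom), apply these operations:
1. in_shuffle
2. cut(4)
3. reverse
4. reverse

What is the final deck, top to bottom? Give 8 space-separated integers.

Answer: 1 5 2 7 6 4 3 0

Derivation:
After op 1 (in_shuffle): [6 4 3 0 1 5 2 7]
After op 2 (cut(4)): [1 5 2 7 6 4 3 0]
After op 3 (reverse): [0 3 4 6 7 2 5 1]
After op 4 (reverse): [1 5 2 7 6 4 3 0]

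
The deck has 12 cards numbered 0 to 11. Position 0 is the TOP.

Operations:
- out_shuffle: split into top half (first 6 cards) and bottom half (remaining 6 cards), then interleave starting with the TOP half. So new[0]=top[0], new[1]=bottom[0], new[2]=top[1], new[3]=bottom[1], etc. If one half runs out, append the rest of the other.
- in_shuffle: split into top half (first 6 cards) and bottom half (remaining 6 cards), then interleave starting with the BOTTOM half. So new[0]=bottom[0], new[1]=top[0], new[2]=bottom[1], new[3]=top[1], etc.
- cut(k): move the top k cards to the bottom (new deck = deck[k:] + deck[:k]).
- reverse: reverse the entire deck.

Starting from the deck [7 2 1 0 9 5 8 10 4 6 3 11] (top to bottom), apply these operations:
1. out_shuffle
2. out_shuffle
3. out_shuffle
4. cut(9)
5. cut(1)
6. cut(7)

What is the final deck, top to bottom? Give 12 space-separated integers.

Answer: 1 6 5 2 4 9 11 7 10 0 3 8

Derivation:
After op 1 (out_shuffle): [7 8 2 10 1 4 0 6 9 3 5 11]
After op 2 (out_shuffle): [7 0 8 6 2 9 10 3 1 5 4 11]
After op 3 (out_shuffle): [7 10 0 3 8 1 6 5 2 4 9 11]
After op 4 (cut(9)): [4 9 11 7 10 0 3 8 1 6 5 2]
After op 5 (cut(1)): [9 11 7 10 0 3 8 1 6 5 2 4]
After op 6 (cut(7)): [1 6 5 2 4 9 11 7 10 0 3 8]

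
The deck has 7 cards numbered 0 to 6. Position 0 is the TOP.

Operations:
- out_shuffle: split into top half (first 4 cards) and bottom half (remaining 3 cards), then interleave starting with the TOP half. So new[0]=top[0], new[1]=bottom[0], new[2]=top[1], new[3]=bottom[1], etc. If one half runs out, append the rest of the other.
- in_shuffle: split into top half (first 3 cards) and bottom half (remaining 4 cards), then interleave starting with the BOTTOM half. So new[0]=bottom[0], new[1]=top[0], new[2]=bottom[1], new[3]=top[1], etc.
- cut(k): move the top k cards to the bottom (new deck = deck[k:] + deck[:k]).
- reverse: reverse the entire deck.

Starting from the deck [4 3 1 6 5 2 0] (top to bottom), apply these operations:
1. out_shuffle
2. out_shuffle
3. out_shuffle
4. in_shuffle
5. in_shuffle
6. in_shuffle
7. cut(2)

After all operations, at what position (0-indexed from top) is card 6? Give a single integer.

After op 1 (out_shuffle): [4 5 3 2 1 0 6]
After op 2 (out_shuffle): [4 1 5 0 3 6 2]
After op 3 (out_shuffle): [4 3 1 6 5 2 0]
After op 4 (in_shuffle): [6 4 5 3 2 1 0]
After op 5 (in_shuffle): [3 6 2 4 1 5 0]
After op 6 (in_shuffle): [4 3 1 6 5 2 0]
After op 7 (cut(2)): [1 6 5 2 0 4 3]
Card 6 is at position 1.

Answer: 1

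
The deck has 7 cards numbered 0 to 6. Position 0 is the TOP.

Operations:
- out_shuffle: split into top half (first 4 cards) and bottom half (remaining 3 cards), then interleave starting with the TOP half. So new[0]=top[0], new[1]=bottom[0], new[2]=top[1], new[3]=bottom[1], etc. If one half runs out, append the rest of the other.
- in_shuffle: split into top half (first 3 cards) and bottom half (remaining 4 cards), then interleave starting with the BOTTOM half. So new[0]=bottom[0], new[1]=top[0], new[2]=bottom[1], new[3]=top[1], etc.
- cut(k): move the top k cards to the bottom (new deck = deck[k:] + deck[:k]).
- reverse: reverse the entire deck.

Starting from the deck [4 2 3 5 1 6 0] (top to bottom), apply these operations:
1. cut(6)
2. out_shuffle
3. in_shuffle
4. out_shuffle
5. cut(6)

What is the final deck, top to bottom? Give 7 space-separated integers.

After op 1 (cut(6)): [0 4 2 3 5 1 6]
After op 2 (out_shuffle): [0 5 4 1 2 6 3]
After op 3 (in_shuffle): [1 0 2 5 6 4 3]
After op 4 (out_shuffle): [1 6 0 4 2 3 5]
After op 5 (cut(6)): [5 1 6 0 4 2 3]

Answer: 5 1 6 0 4 2 3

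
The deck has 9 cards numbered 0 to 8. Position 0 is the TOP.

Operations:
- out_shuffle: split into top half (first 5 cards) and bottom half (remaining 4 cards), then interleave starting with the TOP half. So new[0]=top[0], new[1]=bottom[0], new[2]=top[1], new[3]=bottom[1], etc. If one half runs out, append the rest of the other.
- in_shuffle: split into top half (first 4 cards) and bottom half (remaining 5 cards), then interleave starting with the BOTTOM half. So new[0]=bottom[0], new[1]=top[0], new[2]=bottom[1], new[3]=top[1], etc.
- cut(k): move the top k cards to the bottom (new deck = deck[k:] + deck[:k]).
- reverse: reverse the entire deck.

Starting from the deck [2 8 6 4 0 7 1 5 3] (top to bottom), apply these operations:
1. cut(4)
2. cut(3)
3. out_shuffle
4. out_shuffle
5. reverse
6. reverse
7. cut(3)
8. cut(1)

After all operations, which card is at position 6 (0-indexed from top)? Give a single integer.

After op 1 (cut(4)): [0 7 1 5 3 2 8 6 4]
After op 2 (cut(3)): [5 3 2 8 6 4 0 7 1]
After op 3 (out_shuffle): [5 4 3 0 2 7 8 1 6]
After op 4 (out_shuffle): [5 7 4 8 3 1 0 6 2]
After op 5 (reverse): [2 6 0 1 3 8 4 7 5]
After op 6 (reverse): [5 7 4 8 3 1 0 6 2]
After op 7 (cut(3)): [8 3 1 0 6 2 5 7 4]
After op 8 (cut(1)): [3 1 0 6 2 5 7 4 8]
Position 6: card 7.

Answer: 7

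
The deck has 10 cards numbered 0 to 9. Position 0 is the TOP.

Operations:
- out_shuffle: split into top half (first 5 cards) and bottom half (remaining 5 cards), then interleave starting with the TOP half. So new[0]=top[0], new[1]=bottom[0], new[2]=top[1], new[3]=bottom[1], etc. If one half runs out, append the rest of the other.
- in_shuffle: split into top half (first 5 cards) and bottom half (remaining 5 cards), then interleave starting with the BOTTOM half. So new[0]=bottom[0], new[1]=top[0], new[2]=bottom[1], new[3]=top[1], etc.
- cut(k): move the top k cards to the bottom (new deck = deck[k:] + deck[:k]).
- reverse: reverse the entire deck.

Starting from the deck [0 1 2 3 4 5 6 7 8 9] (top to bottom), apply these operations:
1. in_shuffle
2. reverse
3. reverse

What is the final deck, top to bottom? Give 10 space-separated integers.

Answer: 5 0 6 1 7 2 8 3 9 4

Derivation:
After op 1 (in_shuffle): [5 0 6 1 7 2 8 3 9 4]
After op 2 (reverse): [4 9 3 8 2 7 1 6 0 5]
After op 3 (reverse): [5 0 6 1 7 2 8 3 9 4]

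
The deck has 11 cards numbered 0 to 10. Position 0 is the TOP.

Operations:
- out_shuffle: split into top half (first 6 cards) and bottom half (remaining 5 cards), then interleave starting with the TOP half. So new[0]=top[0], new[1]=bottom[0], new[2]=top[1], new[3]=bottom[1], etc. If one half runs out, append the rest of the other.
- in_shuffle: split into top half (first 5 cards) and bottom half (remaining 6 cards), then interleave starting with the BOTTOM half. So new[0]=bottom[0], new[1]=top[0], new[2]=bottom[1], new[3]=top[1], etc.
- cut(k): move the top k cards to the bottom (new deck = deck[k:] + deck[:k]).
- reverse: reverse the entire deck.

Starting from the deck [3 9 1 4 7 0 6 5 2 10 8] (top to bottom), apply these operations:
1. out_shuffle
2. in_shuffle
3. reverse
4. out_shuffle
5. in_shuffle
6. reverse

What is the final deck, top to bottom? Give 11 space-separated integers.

After op 1 (out_shuffle): [3 6 9 5 1 2 4 10 7 8 0]
After op 2 (in_shuffle): [2 3 4 6 10 9 7 5 8 1 0]
After op 3 (reverse): [0 1 8 5 7 9 10 6 4 3 2]
After op 4 (out_shuffle): [0 10 1 6 8 4 5 3 7 2 9]
After op 5 (in_shuffle): [4 0 5 10 3 1 7 6 2 8 9]
After op 6 (reverse): [9 8 2 6 7 1 3 10 5 0 4]

Answer: 9 8 2 6 7 1 3 10 5 0 4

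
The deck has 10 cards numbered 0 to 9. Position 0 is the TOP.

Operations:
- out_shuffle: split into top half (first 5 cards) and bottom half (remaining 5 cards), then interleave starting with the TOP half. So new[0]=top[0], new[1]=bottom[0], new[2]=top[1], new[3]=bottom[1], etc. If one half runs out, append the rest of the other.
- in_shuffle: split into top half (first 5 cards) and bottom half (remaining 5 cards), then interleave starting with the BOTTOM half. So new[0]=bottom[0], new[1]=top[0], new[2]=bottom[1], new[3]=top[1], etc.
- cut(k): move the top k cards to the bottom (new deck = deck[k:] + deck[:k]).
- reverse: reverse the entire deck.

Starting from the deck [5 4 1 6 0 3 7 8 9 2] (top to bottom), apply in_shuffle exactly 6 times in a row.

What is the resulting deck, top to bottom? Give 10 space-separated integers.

Answer: 0 2 6 9 1 8 4 7 5 3

Derivation:
After op 1 (in_shuffle): [3 5 7 4 8 1 9 6 2 0]
After op 2 (in_shuffle): [1 3 9 5 6 7 2 4 0 8]
After op 3 (in_shuffle): [7 1 2 3 4 9 0 5 8 6]
After op 4 (in_shuffle): [9 7 0 1 5 2 8 3 6 4]
After op 5 (in_shuffle): [2 9 8 7 3 0 6 1 4 5]
After op 6 (in_shuffle): [0 2 6 9 1 8 4 7 5 3]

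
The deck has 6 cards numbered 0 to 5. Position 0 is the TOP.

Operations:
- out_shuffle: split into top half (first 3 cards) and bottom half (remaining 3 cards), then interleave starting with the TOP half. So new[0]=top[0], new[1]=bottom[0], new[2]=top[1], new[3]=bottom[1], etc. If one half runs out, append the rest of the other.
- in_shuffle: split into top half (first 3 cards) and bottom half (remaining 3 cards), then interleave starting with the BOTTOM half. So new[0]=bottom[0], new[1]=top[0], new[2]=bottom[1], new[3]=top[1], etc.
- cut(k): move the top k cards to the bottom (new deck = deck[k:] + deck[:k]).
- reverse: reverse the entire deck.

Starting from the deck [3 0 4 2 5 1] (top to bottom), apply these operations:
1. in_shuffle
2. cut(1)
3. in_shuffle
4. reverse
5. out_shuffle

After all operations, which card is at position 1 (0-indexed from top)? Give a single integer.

Answer: 4

Derivation:
After op 1 (in_shuffle): [2 3 5 0 1 4]
After op 2 (cut(1)): [3 5 0 1 4 2]
After op 3 (in_shuffle): [1 3 4 5 2 0]
After op 4 (reverse): [0 2 5 4 3 1]
After op 5 (out_shuffle): [0 4 2 3 5 1]
Position 1: card 4.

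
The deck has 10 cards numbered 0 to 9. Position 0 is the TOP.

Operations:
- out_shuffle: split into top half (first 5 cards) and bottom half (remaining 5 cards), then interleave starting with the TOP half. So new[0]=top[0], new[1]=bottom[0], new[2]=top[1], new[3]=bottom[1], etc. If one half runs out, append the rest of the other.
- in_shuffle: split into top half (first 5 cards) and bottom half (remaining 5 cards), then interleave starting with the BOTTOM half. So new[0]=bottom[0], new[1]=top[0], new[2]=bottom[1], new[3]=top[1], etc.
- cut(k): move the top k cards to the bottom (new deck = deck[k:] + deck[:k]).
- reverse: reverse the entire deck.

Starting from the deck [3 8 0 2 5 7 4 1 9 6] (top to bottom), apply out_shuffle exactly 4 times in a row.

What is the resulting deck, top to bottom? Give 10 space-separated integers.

Answer: 3 5 9 2 1 0 4 8 7 6

Derivation:
After op 1 (out_shuffle): [3 7 8 4 0 1 2 9 5 6]
After op 2 (out_shuffle): [3 1 7 2 8 9 4 5 0 6]
After op 3 (out_shuffle): [3 9 1 4 7 5 2 0 8 6]
After op 4 (out_shuffle): [3 5 9 2 1 0 4 8 7 6]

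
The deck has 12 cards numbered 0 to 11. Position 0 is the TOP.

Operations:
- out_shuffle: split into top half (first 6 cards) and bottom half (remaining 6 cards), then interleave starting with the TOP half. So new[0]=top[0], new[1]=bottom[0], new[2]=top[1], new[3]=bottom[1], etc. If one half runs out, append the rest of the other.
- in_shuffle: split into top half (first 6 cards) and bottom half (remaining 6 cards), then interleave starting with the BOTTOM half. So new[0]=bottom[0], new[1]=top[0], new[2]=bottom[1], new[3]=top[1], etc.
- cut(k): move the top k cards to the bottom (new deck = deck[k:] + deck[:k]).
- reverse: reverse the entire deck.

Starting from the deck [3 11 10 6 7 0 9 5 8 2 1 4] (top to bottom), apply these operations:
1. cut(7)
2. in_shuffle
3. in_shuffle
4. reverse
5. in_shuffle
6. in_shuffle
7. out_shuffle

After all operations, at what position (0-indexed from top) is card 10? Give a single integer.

Answer: 2

Derivation:
After op 1 (cut(7)): [5 8 2 1 4 3 11 10 6 7 0 9]
After op 2 (in_shuffle): [11 5 10 8 6 2 7 1 0 4 9 3]
After op 3 (in_shuffle): [7 11 1 5 0 10 4 8 9 6 3 2]
After op 4 (reverse): [2 3 6 9 8 4 10 0 5 1 11 7]
After op 5 (in_shuffle): [10 2 0 3 5 6 1 9 11 8 7 4]
After op 6 (in_shuffle): [1 10 9 2 11 0 8 3 7 5 4 6]
After op 7 (out_shuffle): [1 8 10 3 9 7 2 5 11 4 0 6]
Card 10 is at position 2.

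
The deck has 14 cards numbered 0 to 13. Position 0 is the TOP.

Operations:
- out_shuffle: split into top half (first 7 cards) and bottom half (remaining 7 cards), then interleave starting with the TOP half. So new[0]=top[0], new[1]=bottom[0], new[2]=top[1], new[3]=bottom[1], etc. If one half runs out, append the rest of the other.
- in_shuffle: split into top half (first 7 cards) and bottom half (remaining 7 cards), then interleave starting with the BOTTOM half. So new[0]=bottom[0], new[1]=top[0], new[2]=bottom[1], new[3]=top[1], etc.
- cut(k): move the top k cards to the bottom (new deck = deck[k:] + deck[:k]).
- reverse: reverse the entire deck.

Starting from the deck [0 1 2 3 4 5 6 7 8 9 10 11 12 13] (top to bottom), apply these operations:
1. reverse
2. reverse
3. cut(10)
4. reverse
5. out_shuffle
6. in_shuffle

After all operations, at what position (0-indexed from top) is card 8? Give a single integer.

After op 1 (reverse): [13 12 11 10 9 8 7 6 5 4 3 2 1 0]
After op 2 (reverse): [0 1 2 3 4 5 6 7 8 9 10 11 12 13]
After op 3 (cut(10)): [10 11 12 13 0 1 2 3 4 5 6 7 8 9]
After op 4 (reverse): [9 8 7 6 5 4 3 2 1 0 13 12 11 10]
After op 5 (out_shuffle): [9 2 8 1 7 0 6 13 5 12 4 11 3 10]
After op 6 (in_shuffle): [13 9 5 2 12 8 4 1 11 7 3 0 10 6]
Card 8 is at position 5.

Answer: 5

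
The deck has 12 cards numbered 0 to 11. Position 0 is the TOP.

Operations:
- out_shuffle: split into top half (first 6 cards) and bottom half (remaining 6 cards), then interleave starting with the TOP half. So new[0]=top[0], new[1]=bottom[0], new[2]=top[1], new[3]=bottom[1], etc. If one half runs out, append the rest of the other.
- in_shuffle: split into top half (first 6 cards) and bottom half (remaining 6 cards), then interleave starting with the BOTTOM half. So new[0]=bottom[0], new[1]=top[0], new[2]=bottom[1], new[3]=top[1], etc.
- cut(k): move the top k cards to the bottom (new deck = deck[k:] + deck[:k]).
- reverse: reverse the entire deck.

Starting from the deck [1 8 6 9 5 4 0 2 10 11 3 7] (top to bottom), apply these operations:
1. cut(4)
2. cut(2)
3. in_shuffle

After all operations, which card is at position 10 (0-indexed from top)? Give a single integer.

After op 1 (cut(4)): [5 4 0 2 10 11 3 7 1 8 6 9]
After op 2 (cut(2)): [0 2 10 11 3 7 1 8 6 9 5 4]
After op 3 (in_shuffle): [1 0 8 2 6 10 9 11 5 3 4 7]
Position 10: card 4.

Answer: 4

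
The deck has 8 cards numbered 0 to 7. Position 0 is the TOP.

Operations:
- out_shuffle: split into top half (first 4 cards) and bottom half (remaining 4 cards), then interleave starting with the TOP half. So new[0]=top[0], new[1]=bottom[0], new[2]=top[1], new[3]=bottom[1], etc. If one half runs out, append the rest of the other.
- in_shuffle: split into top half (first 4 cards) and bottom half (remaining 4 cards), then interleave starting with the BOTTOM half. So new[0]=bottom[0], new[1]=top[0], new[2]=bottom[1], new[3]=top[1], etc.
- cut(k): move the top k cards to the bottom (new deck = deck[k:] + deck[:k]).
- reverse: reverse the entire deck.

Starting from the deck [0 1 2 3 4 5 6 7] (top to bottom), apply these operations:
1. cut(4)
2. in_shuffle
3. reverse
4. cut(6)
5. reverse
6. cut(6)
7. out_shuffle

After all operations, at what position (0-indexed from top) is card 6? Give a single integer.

After op 1 (cut(4)): [4 5 6 7 0 1 2 3]
After op 2 (in_shuffle): [0 4 1 5 2 6 3 7]
After op 3 (reverse): [7 3 6 2 5 1 4 0]
After op 4 (cut(6)): [4 0 7 3 6 2 5 1]
After op 5 (reverse): [1 5 2 6 3 7 0 4]
After op 6 (cut(6)): [0 4 1 5 2 6 3 7]
After op 7 (out_shuffle): [0 2 4 6 1 3 5 7]
Card 6 is at position 3.

Answer: 3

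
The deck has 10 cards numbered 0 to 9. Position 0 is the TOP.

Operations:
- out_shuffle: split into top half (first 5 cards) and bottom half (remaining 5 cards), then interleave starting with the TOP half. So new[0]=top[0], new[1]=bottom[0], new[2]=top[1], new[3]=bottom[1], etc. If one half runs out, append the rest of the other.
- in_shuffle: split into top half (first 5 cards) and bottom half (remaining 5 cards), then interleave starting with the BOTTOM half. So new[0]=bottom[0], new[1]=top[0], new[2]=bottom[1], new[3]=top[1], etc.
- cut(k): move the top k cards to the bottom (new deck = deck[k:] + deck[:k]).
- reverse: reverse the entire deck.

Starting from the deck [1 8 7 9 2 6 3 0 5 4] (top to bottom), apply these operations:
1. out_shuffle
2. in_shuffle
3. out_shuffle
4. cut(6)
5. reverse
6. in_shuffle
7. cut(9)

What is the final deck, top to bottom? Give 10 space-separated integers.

After op 1 (out_shuffle): [1 6 8 3 7 0 9 5 2 4]
After op 2 (in_shuffle): [0 1 9 6 5 8 2 3 4 7]
After op 3 (out_shuffle): [0 8 1 2 9 3 6 4 5 7]
After op 4 (cut(6)): [6 4 5 7 0 8 1 2 9 3]
After op 5 (reverse): [3 9 2 1 8 0 7 5 4 6]
After op 6 (in_shuffle): [0 3 7 9 5 2 4 1 6 8]
After op 7 (cut(9)): [8 0 3 7 9 5 2 4 1 6]

Answer: 8 0 3 7 9 5 2 4 1 6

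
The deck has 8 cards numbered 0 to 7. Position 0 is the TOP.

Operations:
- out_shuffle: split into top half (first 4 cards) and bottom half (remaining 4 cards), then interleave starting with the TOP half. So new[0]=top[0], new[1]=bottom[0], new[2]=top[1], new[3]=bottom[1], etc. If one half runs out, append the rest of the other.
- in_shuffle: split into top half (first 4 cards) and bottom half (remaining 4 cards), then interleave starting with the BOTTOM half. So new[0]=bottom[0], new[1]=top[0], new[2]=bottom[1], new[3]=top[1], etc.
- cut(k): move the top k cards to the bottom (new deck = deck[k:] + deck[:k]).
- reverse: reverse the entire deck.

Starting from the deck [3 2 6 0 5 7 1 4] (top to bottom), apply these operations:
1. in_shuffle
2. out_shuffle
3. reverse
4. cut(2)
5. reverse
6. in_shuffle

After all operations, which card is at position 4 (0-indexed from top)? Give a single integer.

After op 1 (in_shuffle): [5 3 7 2 1 6 4 0]
After op 2 (out_shuffle): [5 1 3 6 7 4 2 0]
After op 3 (reverse): [0 2 4 7 6 3 1 5]
After op 4 (cut(2)): [4 7 6 3 1 5 0 2]
After op 5 (reverse): [2 0 5 1 3 6 7 4]
After op 6 (in_shuffle): [3 2 6 0 7 5 4 1]
Position 4: card 7.

Answer: 7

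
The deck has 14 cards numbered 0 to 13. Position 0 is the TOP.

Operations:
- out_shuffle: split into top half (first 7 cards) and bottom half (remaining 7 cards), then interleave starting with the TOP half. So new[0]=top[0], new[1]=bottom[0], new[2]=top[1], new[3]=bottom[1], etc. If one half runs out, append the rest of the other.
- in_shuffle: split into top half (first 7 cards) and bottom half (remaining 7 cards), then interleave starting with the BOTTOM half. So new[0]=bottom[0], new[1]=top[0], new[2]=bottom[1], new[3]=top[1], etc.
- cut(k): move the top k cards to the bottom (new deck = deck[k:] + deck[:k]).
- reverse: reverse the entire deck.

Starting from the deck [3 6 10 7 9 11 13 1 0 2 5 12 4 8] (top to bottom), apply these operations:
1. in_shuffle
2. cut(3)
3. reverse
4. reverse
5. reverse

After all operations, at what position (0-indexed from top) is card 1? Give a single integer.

Answer: 2

Derivation:
After op 1 (in_shuffle): [1 3 0 6 2 10 5 7 12 9 4 11 8 13]
After op 2 (cut(3)): [6 2 10 5 7 12 9 4 11 8 13 1 3 0]
After op 3 (reverse): [0 3 1 13 8 11 4 9 12 7 5 10 2 6]
After op 4 (reverse): [6 2 10 5 7 12 9 4 11 8 13 1 3 0]
After op 5 (reverse): [0 3 1 13 8 11 4 9 12 7 5 10 2 6]
Card 1 is at position 2.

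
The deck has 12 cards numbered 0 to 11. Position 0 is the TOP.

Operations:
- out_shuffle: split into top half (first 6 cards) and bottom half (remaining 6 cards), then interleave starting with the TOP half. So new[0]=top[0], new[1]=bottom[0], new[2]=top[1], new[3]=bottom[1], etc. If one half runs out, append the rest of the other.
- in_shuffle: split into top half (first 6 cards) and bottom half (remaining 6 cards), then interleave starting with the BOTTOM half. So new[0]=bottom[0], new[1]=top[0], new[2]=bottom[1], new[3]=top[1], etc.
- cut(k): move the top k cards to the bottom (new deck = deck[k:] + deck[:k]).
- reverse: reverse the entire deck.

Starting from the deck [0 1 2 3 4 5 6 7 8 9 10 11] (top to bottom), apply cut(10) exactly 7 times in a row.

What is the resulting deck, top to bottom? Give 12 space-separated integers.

Answer: 10 11 0 1 2 3 4 5 6 7 8 9

Derivation:
After op 1 (cut(10)): [10 11 0 1 2 3 4 5 6 7 8 9]
After op 2 (cut(10)): [8 9 10 11 0 1 2 3 4 5 6 7]
After op 3 (cut(10)): [6 7 8 9 10 11 0 1 2 3 4 5]
After op 4 (cut(10)): [4 5 6 7 8 9 10 11 0 1 2 3]
After op 5 (cut(10)): [2 3 4 5 6 7 8 9 10 11 0 1]
After op 6 (cut(10)): [0 1 2 3 4 5 6 7 8 9 10 11]
After op 7 (cut(10)): [10 11 0 1 2 3 4 5 6 7 8 9]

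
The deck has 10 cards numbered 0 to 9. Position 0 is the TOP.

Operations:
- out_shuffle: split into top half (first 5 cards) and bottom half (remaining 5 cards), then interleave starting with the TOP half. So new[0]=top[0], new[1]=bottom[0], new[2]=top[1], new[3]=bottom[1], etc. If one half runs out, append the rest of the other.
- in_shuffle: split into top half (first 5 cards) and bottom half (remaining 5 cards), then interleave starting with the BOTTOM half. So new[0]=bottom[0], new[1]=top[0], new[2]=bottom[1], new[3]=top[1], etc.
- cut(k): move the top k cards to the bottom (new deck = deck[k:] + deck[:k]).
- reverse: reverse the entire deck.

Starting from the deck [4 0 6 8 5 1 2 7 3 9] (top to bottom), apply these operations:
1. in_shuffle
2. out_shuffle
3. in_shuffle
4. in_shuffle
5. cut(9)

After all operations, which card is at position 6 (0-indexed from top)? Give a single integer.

After op 1 (in_shuffle): [1 4 2 0 7 6 3 8 9 5]
After op 2 (out_shuffle): [1 6 4 3 2 8 0 9 7 5]
After op 3 (in_shuffle): [8 1 0 6 9 4 7 3 5 2]
After op 4 (in_shuffle): [4 8 7 1 3 0 5 6 2 9]
After op 5 (cut(9)): [9 4 8 7 1 3 0 5 6 2]
Position 6: card 0.

Answer: 0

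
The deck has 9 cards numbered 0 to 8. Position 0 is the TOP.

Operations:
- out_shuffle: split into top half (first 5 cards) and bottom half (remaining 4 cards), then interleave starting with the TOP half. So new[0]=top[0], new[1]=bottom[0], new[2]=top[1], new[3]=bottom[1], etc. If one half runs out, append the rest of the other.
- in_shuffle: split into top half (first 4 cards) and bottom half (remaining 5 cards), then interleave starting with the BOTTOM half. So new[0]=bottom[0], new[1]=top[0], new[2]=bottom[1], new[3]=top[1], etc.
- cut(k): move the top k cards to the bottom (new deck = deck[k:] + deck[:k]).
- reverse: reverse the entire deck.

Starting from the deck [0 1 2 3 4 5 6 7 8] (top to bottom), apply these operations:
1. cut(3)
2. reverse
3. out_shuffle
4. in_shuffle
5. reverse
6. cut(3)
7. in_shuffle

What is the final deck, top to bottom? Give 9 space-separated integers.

After op 1 (cut(3)): [3 4 5 6 7 8 0 1 2]
After op 2 (reverse): [2 1 0 8 7 6 5 4 3]
After op 3 (out_shuffle): [2 6 1 5 0 4 8 3 7]
After op 4 (in_shuffle): [0 2 4 6 8 1 3 5 7]
After op 5 (reverse): [7 5 3 1 8 6 4 2 0]
After op 6 (cut(3)): [1 8 6 4 2 0 7 5 3]
After op 7 (in_shuffle): [2 1 0 8 7 6 5 4 3]

Answer: 2 1 0 8 7 6 5 4 3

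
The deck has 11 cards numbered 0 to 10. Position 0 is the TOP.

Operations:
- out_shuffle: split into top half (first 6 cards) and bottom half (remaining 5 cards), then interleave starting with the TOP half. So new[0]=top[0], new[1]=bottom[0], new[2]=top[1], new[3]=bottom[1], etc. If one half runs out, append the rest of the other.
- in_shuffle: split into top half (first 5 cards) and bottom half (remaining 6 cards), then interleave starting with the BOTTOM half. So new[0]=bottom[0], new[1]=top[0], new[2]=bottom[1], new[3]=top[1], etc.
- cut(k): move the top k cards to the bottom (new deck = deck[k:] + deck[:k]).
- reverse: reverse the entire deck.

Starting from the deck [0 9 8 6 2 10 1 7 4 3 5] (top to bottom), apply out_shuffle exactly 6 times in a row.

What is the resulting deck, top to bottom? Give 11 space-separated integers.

Answer: 0 10 5 2 3 6 4 8 7 9 1

Derivation:
After op 1 (out_shuffle): [0 1 9 7 8 4 6 3 2 5 10]
After op 2 (out_shuffle): [0 6 1 3 9 2 7 5 8 10 4]
After op 3 (out_shuffle): [0 7 6 5 1 8 3 10 9 4 2]
After op 4 (out_shuffle): [0 3 7 10 6 9 5 4 1 2 8]
After op 5 (out_shuffle): [0 5 3 4 7 1 10 2 6 8 9]
After op 6 (out_shuffle): [0 10 5 2 3 6 4 8 7 9 1]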